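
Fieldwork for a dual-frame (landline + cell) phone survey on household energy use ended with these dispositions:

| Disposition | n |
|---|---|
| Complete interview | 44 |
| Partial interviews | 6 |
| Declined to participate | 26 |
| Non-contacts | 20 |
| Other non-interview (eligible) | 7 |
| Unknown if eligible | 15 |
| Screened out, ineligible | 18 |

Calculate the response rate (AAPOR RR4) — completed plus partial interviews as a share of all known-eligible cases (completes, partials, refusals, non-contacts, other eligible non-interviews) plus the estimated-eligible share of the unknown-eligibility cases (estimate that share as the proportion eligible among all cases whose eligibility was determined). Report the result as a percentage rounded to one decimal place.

43.2%

Num: 44 + 6 = 50
Known eligible: 44 + 6 + 26 + 20 + 7 = 103
e = 103 / (103 + 18) = 103 / 121 = 0.8512
Estimated eligible among unknowns: 0.8512 × 15 = 12.77
Base: 103 + 12.77 = 115.77
RR4 = 50 / 115.77 = 0.4319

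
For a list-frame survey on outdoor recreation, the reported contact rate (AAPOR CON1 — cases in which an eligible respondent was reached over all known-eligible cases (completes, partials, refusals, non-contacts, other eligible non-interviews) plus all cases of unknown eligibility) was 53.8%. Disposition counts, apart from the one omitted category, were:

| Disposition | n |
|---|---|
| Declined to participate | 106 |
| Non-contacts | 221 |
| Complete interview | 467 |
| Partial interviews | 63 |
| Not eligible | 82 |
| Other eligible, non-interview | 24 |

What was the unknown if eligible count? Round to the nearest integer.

Num: 467 + 63 + 106 + 24 = 660
CON1 = 660 / D = 0.538
D = 660 / 0.538 = 1226.8
Other denominator terms total 881
unknown if eligible = 1226.8 − 881 ≈ 346

346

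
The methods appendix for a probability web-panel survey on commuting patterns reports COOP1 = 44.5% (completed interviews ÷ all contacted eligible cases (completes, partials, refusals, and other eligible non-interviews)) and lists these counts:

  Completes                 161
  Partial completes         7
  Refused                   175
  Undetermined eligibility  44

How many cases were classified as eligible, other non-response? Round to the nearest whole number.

19

COOP1 = 161 / D = 0.445
D = 161 / 0.445 = 361.8
Rest of base = 343
eligible, other non-response = 361.8 − 343 ≈ 19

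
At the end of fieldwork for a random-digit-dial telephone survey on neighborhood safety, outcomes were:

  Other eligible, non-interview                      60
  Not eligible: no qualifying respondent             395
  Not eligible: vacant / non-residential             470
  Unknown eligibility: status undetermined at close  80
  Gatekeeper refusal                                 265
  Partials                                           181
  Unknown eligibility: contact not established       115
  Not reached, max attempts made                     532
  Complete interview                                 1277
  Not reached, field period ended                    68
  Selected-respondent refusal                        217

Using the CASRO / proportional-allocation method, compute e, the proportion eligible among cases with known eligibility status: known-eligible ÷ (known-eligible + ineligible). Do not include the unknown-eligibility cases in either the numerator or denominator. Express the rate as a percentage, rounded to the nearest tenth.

Refusal or break-off = 265 + 217 = 482
Never reached = 68 + 532 = 600
Unknown if eligible = 115 + 80 = 195
Out of scope = 395 + 470 = 865
Known eligible: 1277 + 181 + 482 + 600 + 60 = 2600
e = 2600 / (2600 + 865) = 2600 / 3465 = 0.7504

75.0%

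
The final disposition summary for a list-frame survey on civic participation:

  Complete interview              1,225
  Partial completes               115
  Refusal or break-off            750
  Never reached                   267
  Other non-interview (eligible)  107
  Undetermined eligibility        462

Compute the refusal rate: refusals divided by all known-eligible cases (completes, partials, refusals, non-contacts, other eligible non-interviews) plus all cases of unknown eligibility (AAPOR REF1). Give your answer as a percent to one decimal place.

Numerator → 750
Denom → 1225 + 115 + 750 + 267 + 107 + 462 = 2926
REF1 = 750 / 2926 = 0.2563

25.6%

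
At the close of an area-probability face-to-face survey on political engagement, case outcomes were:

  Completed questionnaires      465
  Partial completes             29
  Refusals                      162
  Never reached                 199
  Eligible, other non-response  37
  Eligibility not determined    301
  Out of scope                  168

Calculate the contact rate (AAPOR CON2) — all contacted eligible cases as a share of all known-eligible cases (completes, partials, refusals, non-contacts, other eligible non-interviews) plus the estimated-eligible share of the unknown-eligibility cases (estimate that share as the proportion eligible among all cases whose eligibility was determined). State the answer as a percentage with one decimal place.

60.5%

Num: 465 + 29 + 162 + 37 = 693
Eligible (known): 465 + 29 + 162 + 199 + 37 = 892
e = 892 / (892 + 168) = 892 / 1060 = 0.8415
Estimated eligible among unknowns: 0.8415 × 301 = 253.29
Base: 892 + 253.29 = 1145.29
CON2 = 693 / 1145.29 = 0.6051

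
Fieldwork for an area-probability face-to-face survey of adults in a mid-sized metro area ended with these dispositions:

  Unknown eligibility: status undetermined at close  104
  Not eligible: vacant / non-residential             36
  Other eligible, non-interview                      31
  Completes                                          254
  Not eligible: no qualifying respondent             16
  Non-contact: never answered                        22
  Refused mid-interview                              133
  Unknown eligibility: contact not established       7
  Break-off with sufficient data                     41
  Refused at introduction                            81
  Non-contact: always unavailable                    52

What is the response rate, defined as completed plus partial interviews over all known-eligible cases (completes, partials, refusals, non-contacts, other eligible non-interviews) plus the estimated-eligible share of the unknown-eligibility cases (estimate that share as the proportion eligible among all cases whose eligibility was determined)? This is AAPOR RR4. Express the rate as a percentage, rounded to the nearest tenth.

41.2%

Refusal or break-off = 81 + 133 = 214
Never reached = 22 + 52 = 74
Unknown if eligible = 7 + 104 = 111
Out of scope = 16 + 36 = 52
Numerator → 254 + 41 = 295
Eligible (known) → 254 + 41 + 214 + 74 + 31 = 614
e = 614 / (614 + 52) = 614 / 666 = 0.9219
Estimated eligible among unknowns → 0.9219 × 111 = 102.33
Denominator → 614 + 102.33 = 716.33
RR4 = 295 / 716.33 = 0.4118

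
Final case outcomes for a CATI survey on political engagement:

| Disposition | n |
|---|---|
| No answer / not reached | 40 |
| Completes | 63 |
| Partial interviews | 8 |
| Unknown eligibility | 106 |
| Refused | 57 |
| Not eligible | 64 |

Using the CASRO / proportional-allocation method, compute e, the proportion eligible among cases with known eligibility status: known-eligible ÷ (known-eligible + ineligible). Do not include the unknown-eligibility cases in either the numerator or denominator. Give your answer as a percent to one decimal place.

72.4%

Determined eligible = 63 + 8 + 57 + 40 = 168
e = 168 / (168 + 64) = 168 / 232 = 0.7241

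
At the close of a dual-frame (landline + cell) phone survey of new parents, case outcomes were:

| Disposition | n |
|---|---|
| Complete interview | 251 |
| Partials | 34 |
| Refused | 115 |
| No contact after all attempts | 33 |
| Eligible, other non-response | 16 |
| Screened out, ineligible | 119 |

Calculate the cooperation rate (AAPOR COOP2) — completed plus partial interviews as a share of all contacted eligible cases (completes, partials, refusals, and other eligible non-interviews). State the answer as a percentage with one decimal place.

68.5%

Top: 251 + 34 = 285
Denominator: 251 + 34 + 115 + 16 = 416
COOP2 = 285 / 416 = 0.6851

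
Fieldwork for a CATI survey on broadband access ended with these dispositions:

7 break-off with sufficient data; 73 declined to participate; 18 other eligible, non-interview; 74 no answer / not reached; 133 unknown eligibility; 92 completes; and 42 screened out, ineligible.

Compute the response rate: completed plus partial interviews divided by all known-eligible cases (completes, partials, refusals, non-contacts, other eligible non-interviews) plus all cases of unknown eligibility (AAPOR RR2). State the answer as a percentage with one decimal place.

24.9%

Num: 92 + 7 = 99
Denom: 92 + 7 + 73 + 74 + 18 + 133 = 397
RR2 = 99 / 397 = 0.2494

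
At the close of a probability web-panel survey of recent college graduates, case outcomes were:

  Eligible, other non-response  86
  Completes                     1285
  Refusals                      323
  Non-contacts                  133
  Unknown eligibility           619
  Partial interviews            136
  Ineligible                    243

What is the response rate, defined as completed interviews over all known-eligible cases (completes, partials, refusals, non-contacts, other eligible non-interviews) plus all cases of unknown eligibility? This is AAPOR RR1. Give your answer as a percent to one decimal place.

49.8%

Top = 1285
Denom = 1285 + 136 + 323 + 133 + 86 + 619 = 2582
RR1 = 1285 / 2582 = 0.4977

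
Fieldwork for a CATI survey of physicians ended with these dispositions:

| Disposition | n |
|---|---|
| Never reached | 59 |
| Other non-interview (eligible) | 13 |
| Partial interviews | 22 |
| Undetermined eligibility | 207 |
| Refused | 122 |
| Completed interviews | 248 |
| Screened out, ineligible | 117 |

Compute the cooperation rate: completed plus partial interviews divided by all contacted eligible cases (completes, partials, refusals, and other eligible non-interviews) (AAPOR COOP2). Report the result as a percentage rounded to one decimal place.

66.7%

Numerator = 248 + 22 = 270
Base = 248 + 22 + 122 + 13 = 405
COOP2 = 270 / 405 = 0.6667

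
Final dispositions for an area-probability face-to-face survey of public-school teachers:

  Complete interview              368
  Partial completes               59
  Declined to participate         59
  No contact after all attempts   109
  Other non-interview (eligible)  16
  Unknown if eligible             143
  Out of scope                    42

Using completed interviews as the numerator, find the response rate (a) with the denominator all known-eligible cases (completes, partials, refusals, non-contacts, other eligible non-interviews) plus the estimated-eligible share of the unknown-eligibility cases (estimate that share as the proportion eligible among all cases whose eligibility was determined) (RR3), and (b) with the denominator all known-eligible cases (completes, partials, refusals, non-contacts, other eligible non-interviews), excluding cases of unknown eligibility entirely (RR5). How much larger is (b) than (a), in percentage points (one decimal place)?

10.8

Numerator: 368
Eligible (known): 368 + 59 + 59 + 109 + 16 = 611
e = 611 / (611 + 42) = 611 / 653 = 0.9357
e × U: 0.9357 × 143 = 133.81
Denom: 611 + 133.81 = 744.81
RR3 = 368 / 744.81 = 0.4941
Denom: 368 + 59 + 59 + 109 + 16 = 611
RR5 = 368 / 611 = 0.6023
Difference = 60.23 − 49.41 = 10.82 percentage points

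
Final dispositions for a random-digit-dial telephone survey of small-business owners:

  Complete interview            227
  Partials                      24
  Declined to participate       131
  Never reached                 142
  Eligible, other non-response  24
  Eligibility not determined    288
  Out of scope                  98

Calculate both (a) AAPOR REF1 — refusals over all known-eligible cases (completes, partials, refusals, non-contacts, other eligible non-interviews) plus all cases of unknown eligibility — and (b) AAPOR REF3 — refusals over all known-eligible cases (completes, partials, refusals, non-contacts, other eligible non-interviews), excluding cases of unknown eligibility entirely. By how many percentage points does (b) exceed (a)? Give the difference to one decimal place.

8.2

Numerator = 131
Denominator = 227 + 24 + 131 + 142 + 24 + 288 = 836
REF1 = 131 / 836 = 0.1567
Denominator = 227 + 24 + 131 + 142 + 24 = 548
REF3 = 131 / 548 = 0.2391
Difference = 23.91 − 15.67 = 8.24 percentage points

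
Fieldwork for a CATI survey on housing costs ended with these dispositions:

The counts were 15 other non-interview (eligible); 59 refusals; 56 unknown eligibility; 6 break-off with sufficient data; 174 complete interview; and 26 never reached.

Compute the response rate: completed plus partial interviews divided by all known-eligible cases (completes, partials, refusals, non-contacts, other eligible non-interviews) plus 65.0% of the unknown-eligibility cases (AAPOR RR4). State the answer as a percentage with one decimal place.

Top: 174 + 6 = 180
Determined eligible: 174 + 6 + 59 + 26 + 15 = 280
Estimated eligible among unknowns: 0.6500 × 56 = 36.40
Denom: 280 + 36.40 = 316.40
RR4 = 180 / 316.40 = 0.5689

56.9%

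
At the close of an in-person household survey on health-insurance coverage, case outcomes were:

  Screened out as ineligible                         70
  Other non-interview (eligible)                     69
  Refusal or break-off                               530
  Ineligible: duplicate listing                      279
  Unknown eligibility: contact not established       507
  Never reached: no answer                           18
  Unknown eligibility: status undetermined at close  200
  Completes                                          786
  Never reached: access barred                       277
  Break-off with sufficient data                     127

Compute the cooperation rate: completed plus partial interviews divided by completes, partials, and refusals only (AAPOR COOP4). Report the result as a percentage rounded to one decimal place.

No contact after all attempts = 18 + 277 = 295
Undetermined eligibility = 507 + 200 = 707
Not eligible = 70 + 279 = 349
Top → 786 + 127 = 913
Base → 786 + 127 + 530 = 1443
COOP4 = 913 / 1443 = 0.6327

63.3%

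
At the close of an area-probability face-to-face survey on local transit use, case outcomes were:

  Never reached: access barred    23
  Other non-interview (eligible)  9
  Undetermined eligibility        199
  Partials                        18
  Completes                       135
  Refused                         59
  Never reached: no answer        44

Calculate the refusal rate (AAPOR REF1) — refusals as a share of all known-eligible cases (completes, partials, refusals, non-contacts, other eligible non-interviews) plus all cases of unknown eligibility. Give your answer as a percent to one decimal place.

No contact after all attempts = 44 + 23 = 67
Top → 59
Base → 135 + 18 + 59 + 67 + 9 + 199 = 487
REF1 = 59 / 487 = 0.1211

12.1%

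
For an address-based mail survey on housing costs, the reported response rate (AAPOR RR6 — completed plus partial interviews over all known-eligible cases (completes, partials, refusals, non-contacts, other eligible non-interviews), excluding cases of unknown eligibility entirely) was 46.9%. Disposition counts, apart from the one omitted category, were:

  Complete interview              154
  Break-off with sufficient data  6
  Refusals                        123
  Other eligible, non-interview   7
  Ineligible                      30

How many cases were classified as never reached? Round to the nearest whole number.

Top = 154 + 6 = 160
RR6 = 160 / D = 0.469
D = 160 / 0.469 = 341.2
Other denominator terms total 290
never reached = 341.2 − 290 ≈ 51

51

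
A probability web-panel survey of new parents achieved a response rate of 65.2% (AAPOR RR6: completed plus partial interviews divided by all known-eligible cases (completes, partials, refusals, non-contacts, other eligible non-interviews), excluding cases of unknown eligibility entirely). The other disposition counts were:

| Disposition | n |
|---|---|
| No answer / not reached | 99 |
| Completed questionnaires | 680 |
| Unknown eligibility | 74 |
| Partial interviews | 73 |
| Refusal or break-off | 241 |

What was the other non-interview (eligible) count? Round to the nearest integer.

Top → 680 + 73 = 753
RR6 = 753 / D = 0.652
D = 753 / 0.652 = 1154.9
Remaining denominator categories sum to 1093
other non-interview (eligible) = 1154.9 − 1093 ≈ 62

62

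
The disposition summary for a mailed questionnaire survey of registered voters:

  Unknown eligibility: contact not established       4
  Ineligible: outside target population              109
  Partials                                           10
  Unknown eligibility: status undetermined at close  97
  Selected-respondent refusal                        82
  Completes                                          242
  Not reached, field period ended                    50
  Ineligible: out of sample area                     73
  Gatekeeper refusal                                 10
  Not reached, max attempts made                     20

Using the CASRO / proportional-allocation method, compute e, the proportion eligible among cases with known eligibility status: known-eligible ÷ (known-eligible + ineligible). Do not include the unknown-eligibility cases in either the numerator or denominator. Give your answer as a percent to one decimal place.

Declined to participate = 10 + 82 = 92
No contact after all attempts = 50 + 20 = 70
Undetermined eligibility = 4 + 97 = 101
Screened out, ineligible = 109 + 73 = 182
Known eligible → 242 + 10 + 92 + 70 = 414
e = 414 / (414 + 182) = 414 / 596 = 0.6946

69.5%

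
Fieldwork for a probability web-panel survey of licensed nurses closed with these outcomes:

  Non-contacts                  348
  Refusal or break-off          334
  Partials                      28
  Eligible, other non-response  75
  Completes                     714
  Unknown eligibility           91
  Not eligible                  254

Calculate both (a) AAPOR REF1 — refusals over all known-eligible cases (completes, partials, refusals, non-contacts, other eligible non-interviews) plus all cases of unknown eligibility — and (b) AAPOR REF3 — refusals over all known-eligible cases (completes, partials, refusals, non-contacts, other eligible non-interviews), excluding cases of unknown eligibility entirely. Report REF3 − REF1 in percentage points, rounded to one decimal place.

Numerator: 334
Denominator: 714 + 28 + 334 + 348 + 75 + 91 = 1590
REF1 = 334 / 1590 = 0.2101
Denominator: 714 + 28 + 334 + 348 + 75 = 1499
REF3 = 334 / 1499 = 0.2228
Difference = 22.28 − 21.01 = 1.27 percentage points

1.3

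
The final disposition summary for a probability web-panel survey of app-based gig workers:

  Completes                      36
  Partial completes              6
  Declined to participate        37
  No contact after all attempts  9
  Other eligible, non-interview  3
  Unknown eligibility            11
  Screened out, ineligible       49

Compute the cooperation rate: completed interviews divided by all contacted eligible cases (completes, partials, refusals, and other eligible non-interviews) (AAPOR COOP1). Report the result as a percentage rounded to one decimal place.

43.9%

Top: 36
Denominator: 36 + 6 + 37 + 3 = 82
COOP1 = 36 / 82 = 0.4390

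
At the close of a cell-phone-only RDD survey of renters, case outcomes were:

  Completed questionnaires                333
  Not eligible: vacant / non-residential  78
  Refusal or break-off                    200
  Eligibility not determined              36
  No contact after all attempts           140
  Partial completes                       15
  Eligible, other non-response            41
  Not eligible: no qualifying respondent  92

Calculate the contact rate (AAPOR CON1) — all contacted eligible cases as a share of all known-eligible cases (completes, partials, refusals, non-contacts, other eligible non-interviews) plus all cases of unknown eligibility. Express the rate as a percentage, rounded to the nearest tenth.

77.0%

Screened out, ineligible = 92 + 78 = 170
Num → 333 + 15 + 200 + 41 = 589
Denominator → 333 + 15 + 200 + 140 + 41 + 36 = 765
CON1 = 589 / 765 = 0.7699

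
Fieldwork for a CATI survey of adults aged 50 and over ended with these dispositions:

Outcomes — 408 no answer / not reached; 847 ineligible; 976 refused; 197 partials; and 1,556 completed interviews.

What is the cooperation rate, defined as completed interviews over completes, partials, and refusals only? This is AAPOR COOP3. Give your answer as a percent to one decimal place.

57.0%

Numerator = 1556
Denom = 1556 + 197 + 976 = 2729
COOP3 = 1556 / 2729 = 0.5702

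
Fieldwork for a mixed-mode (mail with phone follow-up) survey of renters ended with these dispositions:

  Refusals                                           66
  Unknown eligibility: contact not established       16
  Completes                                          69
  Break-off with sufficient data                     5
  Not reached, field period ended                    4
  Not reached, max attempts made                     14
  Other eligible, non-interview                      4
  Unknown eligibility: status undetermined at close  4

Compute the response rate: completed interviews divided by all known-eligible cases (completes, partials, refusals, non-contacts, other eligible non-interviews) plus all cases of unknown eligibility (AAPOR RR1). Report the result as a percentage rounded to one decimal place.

Never reached = 4 + 14 = 18
Unknown eligibility = 16 + 4 = 20
Top → 69
Base → 69 + 5 + 66 + 18 + 4 + 20 = 182
RR1 = 69 / 182 = 0.3791

37.9%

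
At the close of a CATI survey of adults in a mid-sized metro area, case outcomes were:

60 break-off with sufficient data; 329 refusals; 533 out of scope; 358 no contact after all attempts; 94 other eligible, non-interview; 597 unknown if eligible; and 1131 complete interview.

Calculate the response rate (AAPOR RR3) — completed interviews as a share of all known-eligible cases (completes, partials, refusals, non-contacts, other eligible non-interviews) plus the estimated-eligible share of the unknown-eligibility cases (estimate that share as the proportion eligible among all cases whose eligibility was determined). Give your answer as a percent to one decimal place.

Top = 1131
Eligible (known) = 1131 + 60 + 329 + 358 + 94 = 1972
e = 1972 / (1972 + 533) = 1972 / 2505 = 0.7872
Estimated eligible among unknowns = 0.7872 × 597 = 469.96
Base = 1972 + 469.96 = 2441.96
RR3 = 1131 / 2441.96 = 0.4632

46.3%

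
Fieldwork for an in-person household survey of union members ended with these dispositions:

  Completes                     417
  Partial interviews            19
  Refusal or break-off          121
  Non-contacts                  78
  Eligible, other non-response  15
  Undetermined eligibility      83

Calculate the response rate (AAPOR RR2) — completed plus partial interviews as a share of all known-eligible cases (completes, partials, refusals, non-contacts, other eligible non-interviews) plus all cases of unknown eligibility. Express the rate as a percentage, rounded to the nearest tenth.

59.5%

Numerator → 417 + 19 = 436
Base → 417 + 19 + 121 + 78 + 15 + 83 = 733
RR2 = 436 / 733 = 0.5948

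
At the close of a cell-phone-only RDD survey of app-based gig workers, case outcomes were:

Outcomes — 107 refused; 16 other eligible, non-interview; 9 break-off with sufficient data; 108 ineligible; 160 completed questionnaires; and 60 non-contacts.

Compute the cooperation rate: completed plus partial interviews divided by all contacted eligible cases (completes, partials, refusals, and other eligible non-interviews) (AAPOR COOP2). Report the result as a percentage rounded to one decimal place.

Num → 160 + 9 = 169
Base → 160 + 9 + 107 + 16 = 292
COOP2 = 169 / 292 = 0.5788

57.9%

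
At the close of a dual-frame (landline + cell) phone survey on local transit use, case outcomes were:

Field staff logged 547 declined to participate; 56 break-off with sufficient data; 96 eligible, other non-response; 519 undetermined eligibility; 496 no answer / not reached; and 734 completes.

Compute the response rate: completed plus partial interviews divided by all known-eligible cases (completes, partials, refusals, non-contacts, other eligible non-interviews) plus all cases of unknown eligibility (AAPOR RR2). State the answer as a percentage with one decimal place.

Num: 734 + 56 = 790
Denom: 734 + 56 + 547 + 496 + 96 + 519 = 2448
RR2 = 790 / 2448 = 0.3227

32.3%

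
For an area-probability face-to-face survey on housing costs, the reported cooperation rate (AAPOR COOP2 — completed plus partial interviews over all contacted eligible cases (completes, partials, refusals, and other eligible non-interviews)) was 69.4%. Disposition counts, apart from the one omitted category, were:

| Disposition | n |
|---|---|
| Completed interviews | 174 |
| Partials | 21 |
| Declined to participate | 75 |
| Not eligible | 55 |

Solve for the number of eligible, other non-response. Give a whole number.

Top = 174 + 21 = 195
COOP2 = 195 / D = 0.694
D = 195 / 0.694 = 281.0
Rest of base = 270
eligible, other non-response = 281.0 − 270 ≈ 11

11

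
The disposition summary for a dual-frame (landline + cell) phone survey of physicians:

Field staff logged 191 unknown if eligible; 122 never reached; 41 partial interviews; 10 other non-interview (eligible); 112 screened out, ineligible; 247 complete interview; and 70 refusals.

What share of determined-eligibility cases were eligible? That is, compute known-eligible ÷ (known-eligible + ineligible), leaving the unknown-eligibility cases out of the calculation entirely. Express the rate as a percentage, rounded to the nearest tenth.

Determined eligible: 247 + 41 + 70 + 122 + 10 = 490
e = 490 / (490 + 112) = 490 / 602 = 0.8140

81.4%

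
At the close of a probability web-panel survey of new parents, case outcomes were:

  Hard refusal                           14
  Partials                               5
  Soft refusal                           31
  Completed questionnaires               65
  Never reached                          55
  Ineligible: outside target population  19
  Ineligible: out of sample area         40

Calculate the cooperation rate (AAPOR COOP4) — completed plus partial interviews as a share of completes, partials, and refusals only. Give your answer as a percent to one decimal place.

Refusal or break-off = 14 + 31 = 45
Screened out, ineligible = 19 + 40 = 59
Num: 65 + 5 = 70
Denom: 65 + 5 + 45 = 115
COOP4 = 70 / 115 = 0.6087

60.9%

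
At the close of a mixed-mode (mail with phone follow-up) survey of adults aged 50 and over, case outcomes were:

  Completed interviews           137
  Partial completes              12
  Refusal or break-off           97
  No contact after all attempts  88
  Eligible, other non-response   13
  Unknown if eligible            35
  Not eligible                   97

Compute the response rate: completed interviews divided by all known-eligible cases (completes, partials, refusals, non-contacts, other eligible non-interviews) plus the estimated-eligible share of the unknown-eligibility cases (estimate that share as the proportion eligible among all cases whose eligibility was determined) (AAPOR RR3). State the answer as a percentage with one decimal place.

Num: 137
Known eligible: 137 + 12 + 97 + 88 + 13 = 347
e = 347 / (347 + 97) = 347 / 444 = 0.7815
e × U: 0.7815 × 35 = 27.35
Base: 347 + 27.35 = 374.35
RR3 = 137 / 374.35 = 0.3660

36.6%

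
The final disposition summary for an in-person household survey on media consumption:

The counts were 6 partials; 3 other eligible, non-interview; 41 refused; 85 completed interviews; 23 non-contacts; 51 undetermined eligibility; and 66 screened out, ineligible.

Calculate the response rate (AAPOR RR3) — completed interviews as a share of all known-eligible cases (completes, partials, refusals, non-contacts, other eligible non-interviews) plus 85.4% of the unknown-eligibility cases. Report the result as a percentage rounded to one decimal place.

Numerator → 85
Determined eligible → 85 + 6 + 41 + 23 + 3 = 158
Estimated eligible among unknowns → 0.8540 × 51 = 43.55
Base → 158 + 43.55 = 201.55
RR3 = 85 / 201.55 = 0.4217

42.2%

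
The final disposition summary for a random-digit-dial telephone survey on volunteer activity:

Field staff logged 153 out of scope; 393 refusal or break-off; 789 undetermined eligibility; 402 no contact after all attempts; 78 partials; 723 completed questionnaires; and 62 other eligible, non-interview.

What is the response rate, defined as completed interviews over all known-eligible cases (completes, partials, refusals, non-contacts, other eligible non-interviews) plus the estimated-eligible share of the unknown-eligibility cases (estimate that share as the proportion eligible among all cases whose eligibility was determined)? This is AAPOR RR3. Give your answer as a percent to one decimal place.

Top → 723
Determined eligible → 723 + 78 + 393 + 402 + 62 = 1658
e = 1658 / (1658 + 153) = 1658 / 1811 = 0.9155
e × U → 0.9155 × 789 = 722.33
Denom → 1658 + 722.33 = 2380.33
RR3 = 723 / 2380.33 = 0.3037

30.4%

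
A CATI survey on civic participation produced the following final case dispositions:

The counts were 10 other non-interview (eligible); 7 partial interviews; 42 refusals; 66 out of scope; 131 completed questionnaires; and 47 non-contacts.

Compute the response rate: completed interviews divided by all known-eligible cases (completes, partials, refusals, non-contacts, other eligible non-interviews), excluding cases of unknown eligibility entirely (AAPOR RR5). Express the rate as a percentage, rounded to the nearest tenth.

55.3%

Top → 131
Denominator → 131 + 7 + 42 + 47 + 10 = 237
RR5 = 131 / 237 = 0.5527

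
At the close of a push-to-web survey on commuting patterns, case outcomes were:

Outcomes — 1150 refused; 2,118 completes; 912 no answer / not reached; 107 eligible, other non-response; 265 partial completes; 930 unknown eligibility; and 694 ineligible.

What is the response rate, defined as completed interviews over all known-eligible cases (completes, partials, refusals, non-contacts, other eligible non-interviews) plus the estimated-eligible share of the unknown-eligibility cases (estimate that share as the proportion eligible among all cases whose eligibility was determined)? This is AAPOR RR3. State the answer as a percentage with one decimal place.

39.5%

Top → 2118
Determined eligible → 2118 + 265 + 1150 + 912 + 107 = 4552
e = 4552 / (4552 + 694) = 4552 / 5246 = 0.8677
Estimated eligible among unknowns → 0.8677 × 930 = 806.96
Denominator → 4552 + 806.96 = 5358.96
RR3 = 2118 / 5358.96 = 0.3952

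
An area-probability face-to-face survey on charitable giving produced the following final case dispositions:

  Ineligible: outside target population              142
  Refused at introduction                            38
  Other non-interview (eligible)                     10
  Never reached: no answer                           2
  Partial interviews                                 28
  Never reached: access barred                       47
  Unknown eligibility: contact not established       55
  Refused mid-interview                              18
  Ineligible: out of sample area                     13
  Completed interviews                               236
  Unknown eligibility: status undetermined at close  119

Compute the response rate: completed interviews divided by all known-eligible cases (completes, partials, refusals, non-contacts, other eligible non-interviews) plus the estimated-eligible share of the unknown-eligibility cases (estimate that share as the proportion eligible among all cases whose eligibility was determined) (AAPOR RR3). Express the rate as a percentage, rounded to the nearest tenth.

Refusals = 38 + 18 = 56
Never reached = 2 + 47 = 49
Unknown if eligible = 55 + 119 = 174
Out of scope = 142 + 13 = 155
Top: 236
Known eligible: 236 + 28 + 56 + 49 + 10 = 379
e = 379 / (379 + 155) = 379 / 534 = 0.7097
Estimated eligible among unknowns: 0.7097 × 174 = 123.49
Denominator: 379 + 123.49 = 502.49
RR3 = 236 / 502.49 = 0.4697

47.0%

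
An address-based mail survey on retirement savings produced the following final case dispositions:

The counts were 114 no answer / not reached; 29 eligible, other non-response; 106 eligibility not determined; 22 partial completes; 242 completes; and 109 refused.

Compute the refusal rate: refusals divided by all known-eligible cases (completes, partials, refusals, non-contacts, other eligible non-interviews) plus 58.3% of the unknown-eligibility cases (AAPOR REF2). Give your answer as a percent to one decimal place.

18.9%

Num → 109
Eligible (known) → 242 + 22 + 109 + 114 + 29 = 516
Estimated eligible among unknowns → 0.5830 × 106 = 61.80
Denominator → 516 + 61.80 = 577.80
REF2 = 109 / 577.80 = 0.1886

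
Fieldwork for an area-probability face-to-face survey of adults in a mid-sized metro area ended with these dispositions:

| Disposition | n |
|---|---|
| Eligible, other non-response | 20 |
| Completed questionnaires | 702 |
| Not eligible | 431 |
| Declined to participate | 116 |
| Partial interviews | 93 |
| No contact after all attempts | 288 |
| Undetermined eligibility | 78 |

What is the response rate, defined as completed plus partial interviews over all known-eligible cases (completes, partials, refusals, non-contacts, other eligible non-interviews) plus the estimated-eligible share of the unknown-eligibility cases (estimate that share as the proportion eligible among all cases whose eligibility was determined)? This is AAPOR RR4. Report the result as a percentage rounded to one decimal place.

62.3%

Numerator → 702 + 93 = 795
Determined eligible → 702 + 93 + 116 + 288 + 20 = 1219
e = 1219 / (1219 + 431) = 1219 / 1650 = 0.7388
Estimated eligible among unknowns → 0.7388 × 78 = 57.63
Denom → 1219 + 57.63 = 1276.63
RR4 = 795 / 1276.63 = 0.6227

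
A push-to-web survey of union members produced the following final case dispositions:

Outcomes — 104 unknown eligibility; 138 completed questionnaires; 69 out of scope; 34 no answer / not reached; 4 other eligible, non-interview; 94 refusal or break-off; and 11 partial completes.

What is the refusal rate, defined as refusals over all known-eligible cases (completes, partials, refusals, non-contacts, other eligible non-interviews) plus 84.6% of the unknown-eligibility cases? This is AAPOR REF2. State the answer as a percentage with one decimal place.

Num: 94
Determined eligible: 138 + 11 + 94 + 34 + 4 = 281
e × U: 0.8460 × 104 = 87.98
Denom: 281 + 87.98 = 368.98
REF2 = 94 / 368.98 = 0.2548

25.5%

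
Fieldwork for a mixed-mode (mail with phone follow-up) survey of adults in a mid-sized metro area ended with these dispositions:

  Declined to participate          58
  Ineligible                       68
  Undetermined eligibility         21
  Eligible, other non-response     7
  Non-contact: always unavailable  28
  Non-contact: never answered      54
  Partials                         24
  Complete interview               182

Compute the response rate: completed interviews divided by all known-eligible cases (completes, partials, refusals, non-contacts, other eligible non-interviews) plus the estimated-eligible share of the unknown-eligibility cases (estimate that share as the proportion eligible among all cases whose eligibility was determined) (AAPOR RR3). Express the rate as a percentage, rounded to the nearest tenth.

49.1%

No contact after all attempts = 54 + 28 = 82
Num = 182
Known eligible = 182 + 24 + 58 + 82 + 7 = 353
e = 353 / (353 + 68) = 353 / 421 = 0.8385
e × U = 0.8385 × 21 = 17.61
Denom = 353 + 17.61 = 370.61
RR3 = 182 / 370.61 = 0.4911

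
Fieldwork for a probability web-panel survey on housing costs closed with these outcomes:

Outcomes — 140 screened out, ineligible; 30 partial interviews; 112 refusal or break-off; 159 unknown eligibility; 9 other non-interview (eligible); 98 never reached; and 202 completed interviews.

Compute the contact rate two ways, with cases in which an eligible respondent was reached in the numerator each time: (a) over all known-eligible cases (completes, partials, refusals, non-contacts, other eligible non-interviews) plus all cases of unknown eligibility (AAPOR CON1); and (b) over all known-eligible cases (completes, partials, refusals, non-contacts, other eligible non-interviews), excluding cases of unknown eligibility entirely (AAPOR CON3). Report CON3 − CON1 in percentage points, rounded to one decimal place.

Numerator: 202 + 30 + 112 + 9 = 353
Denominator: 202 + 30 + 112 + 98 + 9 + 159 = 610
CON1 = 353 / 610 = 0.5787
Denominator: 202 + 30 + 112 + 98 + 9 = 451
CON3 = 353 / 451 = 0.7827
Difference = 78.27 − 57.87 = 20.40 percentage points

20.4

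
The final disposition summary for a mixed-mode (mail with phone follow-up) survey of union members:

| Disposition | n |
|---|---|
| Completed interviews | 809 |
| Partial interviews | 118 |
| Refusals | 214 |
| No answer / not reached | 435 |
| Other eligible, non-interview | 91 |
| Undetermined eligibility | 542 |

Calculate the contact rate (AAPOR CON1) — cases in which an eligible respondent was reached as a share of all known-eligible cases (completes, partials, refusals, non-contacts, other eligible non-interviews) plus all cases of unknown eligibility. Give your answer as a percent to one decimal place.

Num: 809 + 118 + 214 + 91 = 1232
Denom: 809 + 118 + 214 + 435 + 91 + 542 = 2209
CON1 = 1232 / 2209 = 0.5577

55.8%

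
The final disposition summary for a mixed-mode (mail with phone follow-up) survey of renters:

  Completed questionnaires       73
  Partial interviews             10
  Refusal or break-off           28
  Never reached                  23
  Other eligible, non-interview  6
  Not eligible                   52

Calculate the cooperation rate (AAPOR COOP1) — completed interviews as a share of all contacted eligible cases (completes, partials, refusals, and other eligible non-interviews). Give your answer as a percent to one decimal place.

62.4%

Numerator: 73
Base: 73 + 10 + 28 + 6 = 117
COOP1 = 73 / 117 = 0.6239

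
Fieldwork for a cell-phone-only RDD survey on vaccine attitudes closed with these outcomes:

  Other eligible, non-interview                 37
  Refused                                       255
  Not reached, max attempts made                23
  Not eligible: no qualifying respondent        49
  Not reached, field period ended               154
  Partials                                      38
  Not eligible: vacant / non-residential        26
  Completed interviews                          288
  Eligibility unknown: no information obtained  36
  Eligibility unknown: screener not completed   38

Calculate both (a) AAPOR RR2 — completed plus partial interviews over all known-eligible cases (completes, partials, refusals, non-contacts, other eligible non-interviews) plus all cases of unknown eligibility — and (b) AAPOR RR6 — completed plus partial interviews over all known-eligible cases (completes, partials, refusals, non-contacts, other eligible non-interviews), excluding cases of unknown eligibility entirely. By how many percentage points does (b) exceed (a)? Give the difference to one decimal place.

3.5

No answer / not reached = 154 + 23 = 177
Eligibility not determined = 38 + 36 = 74
Out of scope = 49 + 26 = 75
Num = 288 + 38 = 326
Denominator = 288 + 38 + 255 + 177 + 37 + 74 = 869
RR2 = 326 / 869 = 0.3751
Denominator = 288 + 38 + 255 + 177 + 37 = 795
RR6 = 326 / 795 = 0.4101
Difference = 41.01 − 37.51 = 3.50 percentage points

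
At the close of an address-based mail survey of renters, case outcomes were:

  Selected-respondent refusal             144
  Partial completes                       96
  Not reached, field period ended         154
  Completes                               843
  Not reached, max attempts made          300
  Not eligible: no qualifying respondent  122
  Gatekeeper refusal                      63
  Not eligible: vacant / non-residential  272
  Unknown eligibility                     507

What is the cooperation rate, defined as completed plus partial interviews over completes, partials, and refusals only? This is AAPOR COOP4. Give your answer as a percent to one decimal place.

Refusals = 63 + 144 = 207
Non-contacts = 154 + 300 = 454
Out of scope = 122 + 272 = 394
Top: 843 + 96 = 939
Base: 843 + 96 + 207 = 1146
COOP4 = 939 / 1146 = 0.8194

81.9%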